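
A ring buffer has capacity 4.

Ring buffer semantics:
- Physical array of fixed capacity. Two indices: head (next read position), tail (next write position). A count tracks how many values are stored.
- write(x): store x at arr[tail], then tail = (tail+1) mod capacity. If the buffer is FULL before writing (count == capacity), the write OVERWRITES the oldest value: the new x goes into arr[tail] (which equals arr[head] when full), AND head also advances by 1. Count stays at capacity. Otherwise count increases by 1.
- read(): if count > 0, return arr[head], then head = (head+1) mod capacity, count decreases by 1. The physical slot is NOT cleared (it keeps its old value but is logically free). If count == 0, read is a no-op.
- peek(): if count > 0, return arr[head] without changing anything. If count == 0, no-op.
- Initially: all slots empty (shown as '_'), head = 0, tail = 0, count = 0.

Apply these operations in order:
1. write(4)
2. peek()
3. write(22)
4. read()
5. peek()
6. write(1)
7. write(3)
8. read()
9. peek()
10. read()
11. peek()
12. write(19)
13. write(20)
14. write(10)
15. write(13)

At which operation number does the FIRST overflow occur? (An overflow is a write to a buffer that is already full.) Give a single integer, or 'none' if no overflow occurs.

After op 1 (write(4)): arr=[4 _ _ _] head=0 tail=1 count=1
After op 2 (peek()): arr=[4 _ _ _] head=0 tail=1 count=1
After op 3 (write(22)): arr=[4 22 _ _] head=0 tail=2 count=2
After op 4 (read()): arr=[4 22 _ _] head=1 tail=2 count=1
After op 5 (peek()): arr=[4 22 _ _] head=1 tail=2 count=1
After op 6 (write(1)): arr=[4 22 1 _] head=1 tail=3 count=2
After op 7 (write(3)): arr=[4 22 1 3] head=1 tail=0 count=3
After op 8 (read()): arr=[4 22 1 3] head=2 tail=0 count=2
After op 9 (peek()): arr=[4 22 1 3] head=2 tail=0 count=2
After op 10 (read()): arr=[4 22 1 3] head=3 tail=0 count=1
After op 11 (peek()): arr=[4 22 1 3] head=3 tail=0 count=1
After op 12 (write(19)): arr=[19 22 1 3] head=3 tail=1 count=2
After op 13 (write(20)): arr=[19 20 1 3] head=3 tail=2 count=3
After op 14 (write(10)): arr=[19 20 10 3] head=3 tail=3 count=4
After op 15 (write(13)): arr=[19 20 10 13] head=0 tail=0 count=4

Answer: 15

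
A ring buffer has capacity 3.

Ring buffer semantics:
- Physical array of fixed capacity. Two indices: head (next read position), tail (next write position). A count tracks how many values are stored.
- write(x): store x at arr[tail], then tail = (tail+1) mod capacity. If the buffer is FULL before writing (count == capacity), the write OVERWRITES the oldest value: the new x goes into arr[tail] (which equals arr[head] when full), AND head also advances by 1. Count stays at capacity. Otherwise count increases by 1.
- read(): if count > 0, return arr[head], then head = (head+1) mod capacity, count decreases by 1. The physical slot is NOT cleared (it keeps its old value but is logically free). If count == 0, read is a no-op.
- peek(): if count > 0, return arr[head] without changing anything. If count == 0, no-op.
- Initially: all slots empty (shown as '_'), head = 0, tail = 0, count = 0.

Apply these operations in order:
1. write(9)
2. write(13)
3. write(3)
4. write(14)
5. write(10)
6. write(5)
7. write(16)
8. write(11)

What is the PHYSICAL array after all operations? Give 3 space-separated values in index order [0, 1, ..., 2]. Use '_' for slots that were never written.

Answer: 16 11 5

Derivation:
After op 1 (write(9)): arr=[9 _ _] head=0 tail=1 count=1
After op 2 (write(13)): arr=[9 13 _] head=0 tail=2 count=2
After op 3 (write(3)): arr=[9 13 3] head=0 tail=0 count=3
After op 4 (write(14)): arr=[14 13 3] head=1 tail=1 count=3
After op 5 (write(10)): arr=[14 10 3] head=2 tail=2 count=3
After op 6 (write(5)): arr=[14 10 5] head=0 tail=0 count=3
After op 7 (write(16)): arr=[16 10 5] head=1 tail=1 count=3
After op 8 (write(11)): arr=[16 11 5] head=2 tail=2 count=3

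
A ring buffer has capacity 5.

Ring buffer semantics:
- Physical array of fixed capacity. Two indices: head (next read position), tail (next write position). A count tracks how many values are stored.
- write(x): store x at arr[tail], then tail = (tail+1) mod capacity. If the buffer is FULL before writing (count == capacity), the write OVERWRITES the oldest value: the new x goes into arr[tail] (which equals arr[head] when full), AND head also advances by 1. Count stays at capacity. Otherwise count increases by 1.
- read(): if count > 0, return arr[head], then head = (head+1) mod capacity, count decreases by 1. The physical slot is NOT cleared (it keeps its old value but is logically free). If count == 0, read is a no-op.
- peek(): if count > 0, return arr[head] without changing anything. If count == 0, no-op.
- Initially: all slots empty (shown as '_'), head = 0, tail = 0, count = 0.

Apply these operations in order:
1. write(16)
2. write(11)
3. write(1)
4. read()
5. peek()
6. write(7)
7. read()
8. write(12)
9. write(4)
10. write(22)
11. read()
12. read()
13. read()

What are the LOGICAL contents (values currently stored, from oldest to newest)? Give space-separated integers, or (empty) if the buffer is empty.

Answer: 4 22

Derivation:
After op 1 (write(16)): arr=[16 _ _ _ _] head=0 tail=1 count=1
After op 2 (write(11)): arr=[16 11 _ _ _] head=0 tail=2 count=2
After op 3 (write(1)): arr=[16 11 1 _ _] head=0 tail=3 count=3
After op 4 (read()): arr=[16 11 1 _ _] head=1 tail=3 count=2
After op 5 (peek()): arr=[16 11 1 _ _] head=1 tail=3 count=2
After op 6 (write(7)): arr=[16 11 1 7 _] head=1 tail=4 count=3
After op 7 (read()): arr=[16 11 1 7 _] head=2 tail=4 count=2
After op 8 (write(12)): arr=[16 11 1 7 12] head=2 tail=0 count=3
After op 9 (write(4)): arr=[4 11 1 7 12] head=2 tail=1 count=4
After op 10 (write(22)): arr=[4 22 1 7 12] head=2 tail=2 count=5
After op 11 (read()): arr=[4 22 1 7 12] head=3 tail=2 count=4
After op 12 (read()): arr=[4 22 1 7 12] head=4 tail=2 count=3
After op 13 (read()): arr=[4 22 1 7 12] head=0 tail=2 count=2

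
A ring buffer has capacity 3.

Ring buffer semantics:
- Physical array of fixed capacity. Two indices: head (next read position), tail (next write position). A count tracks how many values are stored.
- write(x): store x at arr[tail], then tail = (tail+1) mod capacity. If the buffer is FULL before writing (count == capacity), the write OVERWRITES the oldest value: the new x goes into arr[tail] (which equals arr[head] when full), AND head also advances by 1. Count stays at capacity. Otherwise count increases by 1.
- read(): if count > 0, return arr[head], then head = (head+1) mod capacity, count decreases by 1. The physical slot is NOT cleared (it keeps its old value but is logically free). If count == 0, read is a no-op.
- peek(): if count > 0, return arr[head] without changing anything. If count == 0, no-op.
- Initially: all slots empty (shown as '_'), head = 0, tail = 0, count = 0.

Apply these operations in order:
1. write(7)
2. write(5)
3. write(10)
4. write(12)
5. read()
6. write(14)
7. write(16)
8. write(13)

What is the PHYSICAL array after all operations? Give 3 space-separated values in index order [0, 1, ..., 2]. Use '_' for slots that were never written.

After op 1 (write(7)): arr=[7 _ _] head=0 tail=1 count=1
After op 2 (write(5)): arr=[7 5 _] head=0 tail=2 count=2
After op 3 (write(10)): arr=[7 5 10] head=0 tail=0 count=3
After op 4 (write(12)): arr=[12 5 10] head=1 tail=1 count=3
After op 5 (read()): arr=[12 5 10] head=2 tail=1 count=2
After op 6 (write(14)): arr=[12 14 10] head=2 tail=2 count=3
After op 7 (write(16)): arr=[12 14 16] head=0 tail=0 count=3
After op 8 (write(13)): arr=[13 14 16] head=1 tail=1 count=3

Answer: 13 14 16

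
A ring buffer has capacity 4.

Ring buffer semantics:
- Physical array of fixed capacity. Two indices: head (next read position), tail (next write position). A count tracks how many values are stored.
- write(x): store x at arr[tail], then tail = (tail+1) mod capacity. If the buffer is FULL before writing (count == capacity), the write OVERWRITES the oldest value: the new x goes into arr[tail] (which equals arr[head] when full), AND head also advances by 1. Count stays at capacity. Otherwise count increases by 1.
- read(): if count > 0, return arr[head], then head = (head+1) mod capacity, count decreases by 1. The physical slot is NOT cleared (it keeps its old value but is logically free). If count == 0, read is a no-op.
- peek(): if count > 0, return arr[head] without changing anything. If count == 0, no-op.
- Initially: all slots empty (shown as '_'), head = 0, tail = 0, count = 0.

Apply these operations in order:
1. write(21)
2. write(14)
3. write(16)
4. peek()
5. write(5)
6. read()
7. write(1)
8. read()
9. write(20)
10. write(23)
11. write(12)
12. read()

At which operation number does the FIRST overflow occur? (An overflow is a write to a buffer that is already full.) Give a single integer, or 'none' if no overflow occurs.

After op 1 (write(21)): arr=[21 _ _ _] head=0 tail=1 count=1
After op 2 (write(14)): arr=[21 14 _ _] head=0 tail=2 count=2
After op 3 (write(16)): arr=[21 14 16 _] head=0 tail=3 count=3
After op 4 (peek()): arr=[21 14 16 _] head=0 tail=3 count=3
After op 5 (write(5)): arr=[21 14 16 5] head=0 tail=0 count=4
After op 6 (read()): arr=[21 14 16 5] head=1 tail=0 count=3
After op 7 (write(1)): arr=[1 14 16 5] head=1 tail=1 count=4
After op 8 (read()): arr=[1 14 16 5] head=2 tail=1 count=3
After op 9 (write(20)): arr=[1 20 16 5] head=2 tail=2 count=4
After op 10 (write(23)): arr=[1 20 23 5] head=3 tail=3 count=4
After op 11 (write(12)): arr=[1 20 23 12] head=0 tail=0 count=4
After op 12 (read()): arr=[1 20 23 12] head=1 tail=0 count=3

Answer: 10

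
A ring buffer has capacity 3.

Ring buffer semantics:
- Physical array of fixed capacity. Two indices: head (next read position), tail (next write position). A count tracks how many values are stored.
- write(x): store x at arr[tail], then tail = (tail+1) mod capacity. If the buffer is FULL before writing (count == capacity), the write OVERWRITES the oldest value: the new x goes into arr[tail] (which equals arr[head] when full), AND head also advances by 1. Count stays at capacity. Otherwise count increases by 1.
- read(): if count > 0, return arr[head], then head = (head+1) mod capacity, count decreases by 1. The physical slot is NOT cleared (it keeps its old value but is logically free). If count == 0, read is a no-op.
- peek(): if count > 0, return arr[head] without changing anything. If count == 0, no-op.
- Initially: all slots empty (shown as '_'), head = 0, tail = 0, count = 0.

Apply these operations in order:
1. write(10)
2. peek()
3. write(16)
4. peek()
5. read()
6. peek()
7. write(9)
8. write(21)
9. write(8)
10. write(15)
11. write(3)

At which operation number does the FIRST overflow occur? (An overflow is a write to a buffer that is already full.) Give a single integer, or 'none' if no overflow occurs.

After op 1 (write(10)): arr=[10 _ _] head=0 tail=1 count=1
After op 2 (peek()): arr=[10 _ _] head=0 tail=1 count=1
After op 3 (write(16)): arr=[10 16 _] head=0 tail=2 count=2
After op 4 (peek()): arr=[10 16 _] head=0 tail=2 count=2
After op 5 (read()): arr=[10 16 _] head=1 tail=2 count=1
After op 6 (peek()): arr=[10 16 _] head=1 tail=2 count=1
After op 7 (write(9)): arr=[10 16 9] head=1 tail=0 count=2
After op 8 (write(21)): arr=[21 16 9] head=1 tail=1 count=3
After op 9 (write(8)): arr=[21 8 9] head=2 tail=2 count=3
After op 10 (write(15)): arr=[21 8 15] head=0 tail=0 count=3
After op 11 (write(3)): arr=[3 8 15] head=1 tail=1 count=3

Answer: 9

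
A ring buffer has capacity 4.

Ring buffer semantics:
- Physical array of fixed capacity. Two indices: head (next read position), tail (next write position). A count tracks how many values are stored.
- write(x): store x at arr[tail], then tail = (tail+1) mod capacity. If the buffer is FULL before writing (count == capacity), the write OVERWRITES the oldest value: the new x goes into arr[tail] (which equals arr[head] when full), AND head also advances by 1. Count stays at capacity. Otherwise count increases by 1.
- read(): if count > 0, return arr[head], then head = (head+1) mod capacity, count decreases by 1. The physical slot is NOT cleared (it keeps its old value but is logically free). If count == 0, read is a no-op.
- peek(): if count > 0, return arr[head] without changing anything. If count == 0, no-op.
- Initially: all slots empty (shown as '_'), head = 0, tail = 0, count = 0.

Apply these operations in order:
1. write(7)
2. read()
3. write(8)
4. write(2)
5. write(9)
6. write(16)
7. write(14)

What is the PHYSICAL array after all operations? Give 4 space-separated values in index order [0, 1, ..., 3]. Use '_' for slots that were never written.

After op 1 (write(7)): arr=[7 _ _ _] head=0 tail=1 count=1
After op 2 (read()): arr=[7 _ _ _] head=1 tail=1 count=0
After op 3 (write(8)): arr=[7 8 _ _] head=1 tail=2 count=1
After op 4 (write(2)): arr=[7 8 2 _] head=1 tail=3 count=2
After op 5 (write(9)): arr=[7 8 2 9] head=1 tail=0 count=3
After op 6 (write(16)): arr=[16 8 2 9] head=1 tail=1 count=4
After op 7 (write(14)): arr=[16 14 2 9] head=2 tail=2 count=4

Answer: 16 14 2 9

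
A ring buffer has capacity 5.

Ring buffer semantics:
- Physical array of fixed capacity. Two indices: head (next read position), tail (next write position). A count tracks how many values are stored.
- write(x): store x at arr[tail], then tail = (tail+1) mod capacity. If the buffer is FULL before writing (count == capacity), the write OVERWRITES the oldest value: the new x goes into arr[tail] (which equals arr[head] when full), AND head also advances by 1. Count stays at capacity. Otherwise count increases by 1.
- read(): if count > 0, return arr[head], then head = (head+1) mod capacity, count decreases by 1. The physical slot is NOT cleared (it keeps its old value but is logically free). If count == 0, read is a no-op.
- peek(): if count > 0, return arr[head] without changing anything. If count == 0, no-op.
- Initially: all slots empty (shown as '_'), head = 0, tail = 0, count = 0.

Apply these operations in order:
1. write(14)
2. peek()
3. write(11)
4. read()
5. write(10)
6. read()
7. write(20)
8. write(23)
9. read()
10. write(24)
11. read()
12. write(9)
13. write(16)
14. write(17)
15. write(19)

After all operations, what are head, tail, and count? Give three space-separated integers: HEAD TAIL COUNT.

After op 1 (write(14)): arr=[14 _ _ _ _] head=0 tail=1 count=1
After op 2 (peek()): arr=[14 _ _ _ _] head=0 tail=1 count=1
After op 3 (write(11)): arr=[14 11 _ _ _] head=0 tail=2 count=2
After op 4 (read()): arr=[14 11 _ _ _] head=1 tail=2 count=1
After op 5 (write(10)): arr=[14 11 10 _ _] head=1 tail=3 count=2
After op 6 (read()): arr=[14 11 10 _ _] head=2 tail=3 count=1
After op 7 (write(20)): arr=[14 11 10 20 _] head=2 tail=4 count=2
After op 8 (write(23)): arr=[14 11 10 20 23] head=2 tail=0 count=3
After op 9 (read()): arr=[14 11 10 20 23] head=3 tail=0 count=2
After op 10 (write(24)): arr=[24 11 10 20 23] head=3 tail=1 count=3
After op 11 (read()): arr=[24 11 10 20 23] head=4 tail=1 count=2
After op 12 (write(9)): arr=[24 9 10 20 23] head=4 tail=2 count=3
After op 13 (write(16)): arr=[24 9 16 20 23] head=4 tail=3 count=4
After op 14 (write(17)): arr=[24 9 16 17 23] head=4 tail=4 count=5
After op 15 (write(19)): arr=[24 9 16 17 19] head=0 tail=0 count=5

Answer: 0 0 5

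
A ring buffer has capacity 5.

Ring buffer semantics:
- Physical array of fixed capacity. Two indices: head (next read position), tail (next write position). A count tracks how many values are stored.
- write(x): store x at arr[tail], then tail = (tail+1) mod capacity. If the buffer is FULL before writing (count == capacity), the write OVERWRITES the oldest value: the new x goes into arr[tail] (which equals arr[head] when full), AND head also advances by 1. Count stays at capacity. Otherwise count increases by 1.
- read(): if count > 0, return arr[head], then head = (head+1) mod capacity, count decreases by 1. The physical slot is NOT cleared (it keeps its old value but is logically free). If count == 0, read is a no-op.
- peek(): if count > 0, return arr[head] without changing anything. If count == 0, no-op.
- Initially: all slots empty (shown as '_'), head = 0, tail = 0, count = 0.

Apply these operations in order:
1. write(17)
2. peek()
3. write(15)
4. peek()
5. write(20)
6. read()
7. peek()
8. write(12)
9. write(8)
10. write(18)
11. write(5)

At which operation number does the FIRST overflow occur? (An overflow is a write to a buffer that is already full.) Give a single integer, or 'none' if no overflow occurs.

After op 1 (write(17)): arr=[17 _ _ _ _] head=0 tail=1 count=1
After op 2 (peek()): arr=[17 _ _ _ _] head=0 tail=1 count=1
After op 3 (write(15)): arr=[17 15 _ _ _] head=0 tail=2 count=2
After op 4 (peek()): arr=[17 15 _ _ _] head=0 tail=2 count=2
After op 5 (write(20)): arr=[17 15 20 _ _] head=0 tail=3 count=3
After op 6 (read()): arr=[17 15 20 _ _] head=1 tail=3 count=2
After op 7 (peek()): arr=[17 15 20 _ _] head=1 tail=3 count=2
After op 8 (write(12)): arr=[17 15 20 12 _] head=1 tail=4 count=3
After op 9 (write(8)): arr=[17 15 20 12 8] head=1 tail=0 count=4
After op 10 (write(18)): arr=[18 15 20 12 8] head=1 tail=1 count=5
After op 11 (write(5)): arr=[18 5 20 12 8] head=2 tail=2 count=5

Answer: 11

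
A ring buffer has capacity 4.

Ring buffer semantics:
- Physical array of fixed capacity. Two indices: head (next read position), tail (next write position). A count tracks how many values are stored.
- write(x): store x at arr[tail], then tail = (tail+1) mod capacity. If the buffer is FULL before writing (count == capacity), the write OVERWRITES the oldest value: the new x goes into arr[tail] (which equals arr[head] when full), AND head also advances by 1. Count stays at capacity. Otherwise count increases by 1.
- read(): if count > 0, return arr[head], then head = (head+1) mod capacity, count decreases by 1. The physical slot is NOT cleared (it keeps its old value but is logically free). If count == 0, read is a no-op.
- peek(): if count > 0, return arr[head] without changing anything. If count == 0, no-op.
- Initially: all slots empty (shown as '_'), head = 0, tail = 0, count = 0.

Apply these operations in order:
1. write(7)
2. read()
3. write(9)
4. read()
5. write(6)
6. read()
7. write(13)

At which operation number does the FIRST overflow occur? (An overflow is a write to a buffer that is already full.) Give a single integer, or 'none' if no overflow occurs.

Answer: none

Derivation:
After op 1 (write(7)): arr=[7 _ _ _] head=0 tail=1 count=1
After op 2 (read()): arr=[7 _ _ _] head=1 tail=1 count=0
After op 3 (write(9)): arr=[7 9 _ _] head=1 tail=2 count=1
After op 4 (read()): arr=[7 9 _ _] head=2 tail=2 count=0
After op 5 (write(6)): arr=[7 9 6 _] head=2 tail=3 count=1
After op 6 (read()): arr=[7 9 6 _] head=3 tail=3 count=0
After op 7 (write(13)): arr=[7 9 6 13] head=3 tail=0 count=1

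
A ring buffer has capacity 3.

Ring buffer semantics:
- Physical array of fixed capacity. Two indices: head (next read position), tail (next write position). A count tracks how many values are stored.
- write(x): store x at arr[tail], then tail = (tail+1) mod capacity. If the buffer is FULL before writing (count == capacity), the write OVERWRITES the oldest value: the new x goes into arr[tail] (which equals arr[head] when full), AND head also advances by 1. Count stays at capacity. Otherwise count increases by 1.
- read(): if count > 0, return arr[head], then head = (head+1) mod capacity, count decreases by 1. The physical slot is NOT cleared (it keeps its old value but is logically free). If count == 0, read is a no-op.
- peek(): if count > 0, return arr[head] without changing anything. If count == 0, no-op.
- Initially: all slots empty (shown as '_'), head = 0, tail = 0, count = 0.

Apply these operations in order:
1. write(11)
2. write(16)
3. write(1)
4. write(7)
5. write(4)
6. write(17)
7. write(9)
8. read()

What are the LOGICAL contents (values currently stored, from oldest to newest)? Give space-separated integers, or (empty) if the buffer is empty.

Answer: 17 9

Derivation:
After op 1 (write(11)): arr=[11 _ _] head=0 tail=1 count=1
After op 2 (write(16)): arr=[11 16 _] head=0 tail=2 count=2
After op 3 (write(1)): arr=[11 16 1] head=0 tail=0 count=3
After op 4 (write(7)): arr=[7 16 1] head=1 tail=1 count=3
After op 5 (write(4)): arr=[7 4 1] head=2 tail=2 count=3
After op 6 (write(17)): arr=[7 4 17] head=0 tail=0 count=3
After op 7 (write(9)): arr=[9 4 17] head=1 tail=1 count=3
After op 8 (read()): arr=[9 4 17] head=2 tail=1 count=2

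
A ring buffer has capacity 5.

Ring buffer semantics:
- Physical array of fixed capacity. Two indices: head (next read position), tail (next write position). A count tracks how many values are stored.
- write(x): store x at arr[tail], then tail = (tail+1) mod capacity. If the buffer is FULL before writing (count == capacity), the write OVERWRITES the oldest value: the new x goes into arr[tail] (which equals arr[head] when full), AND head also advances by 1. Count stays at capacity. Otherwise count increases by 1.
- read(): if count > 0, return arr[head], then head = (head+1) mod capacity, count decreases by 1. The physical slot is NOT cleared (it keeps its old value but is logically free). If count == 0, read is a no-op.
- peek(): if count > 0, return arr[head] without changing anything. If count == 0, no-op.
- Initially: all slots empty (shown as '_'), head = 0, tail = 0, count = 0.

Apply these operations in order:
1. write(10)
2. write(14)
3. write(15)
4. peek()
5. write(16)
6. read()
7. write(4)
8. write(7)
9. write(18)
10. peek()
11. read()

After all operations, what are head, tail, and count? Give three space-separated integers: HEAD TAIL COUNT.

After op 1 (write(10)): arr=[10 _ _ _ _] head=0 tail=1 count=1
After op 2 (write(14)): arr=[10 14 _ _ _] head=0 tail=2 count=2
After op 3 (write(15)): arr=[10 14 15 _ _] head=0 tail=3 count=3
After op 4 (peek()): arr=[10 14 15 _ _] head=0 tail=3 count=3
After op 5 (write(16)): arr=[10 14 15 16 _] head=0 tail=4 count=4
After op 6 (read()): arr=[10 14 15 16 _] head=1 tail=4 count=3
After op 7 (write(4)): arr=[10 14 15 16 4] head=1 tail=0 count=4
After op 8 (write(7)): arr=[7 14 15 16 4] head=1 tail=1 count=5
After op 9 (write(18)): arr=[7 18 15 16 4] head=2 tail=2 count=5
After op 10 (peek()): arr=[7 18 15 16 4] head=2 tail=2 count=5
After op 11 (read()): arr=[7 18 15 16 4] head=3 tail=2 count=4

Answer: 3 2 4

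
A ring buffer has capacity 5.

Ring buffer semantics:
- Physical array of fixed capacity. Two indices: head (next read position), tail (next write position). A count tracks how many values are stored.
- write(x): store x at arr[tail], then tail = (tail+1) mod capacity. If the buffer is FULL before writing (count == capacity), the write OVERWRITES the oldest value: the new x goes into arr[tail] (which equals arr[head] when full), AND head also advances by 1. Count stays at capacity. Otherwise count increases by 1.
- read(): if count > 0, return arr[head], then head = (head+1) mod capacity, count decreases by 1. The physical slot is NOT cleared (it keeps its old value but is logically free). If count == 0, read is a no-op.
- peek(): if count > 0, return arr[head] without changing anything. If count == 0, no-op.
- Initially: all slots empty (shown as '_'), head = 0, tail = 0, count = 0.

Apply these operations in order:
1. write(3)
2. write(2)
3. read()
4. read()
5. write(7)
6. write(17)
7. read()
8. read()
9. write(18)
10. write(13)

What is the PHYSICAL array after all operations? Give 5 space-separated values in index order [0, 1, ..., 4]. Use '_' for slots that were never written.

After op 1 (write(3)): arr=[3 _ _ _ _] head=0 tail=1 count=1
After op 2 (write(2)): arr=[3 2 _ _ _] head=0 tail=2 count=2
After op 3 (read()): arr=[3 2 _ _ _] head=1 tail=2 count=1
After op 4 (read()): arr=[3 2 _ _ _] head=2 tail=2 count=0
After op 5 (write(7)): arr=[3 2 7 _ _] head=2 tail=3 count=1
After op 6 (write(17)): arr=[3 2 7 17 _] head=2 tail=4 count=2
After op 7 (read()): arr=[3 2 7 17 _] head=3 tail=4 count=1
After op 8 (read()): arr=[3 2 7 17 _] head=4 tail=4 count=0
After op 9 (write(18)): arr=[3 2 7 17 18] head=4 tail=0 count=1
After op 10 (write(13)): arr=[13 2 7 17 18] head=4 tail=1 count=2

Answer: 13 2 7 17 18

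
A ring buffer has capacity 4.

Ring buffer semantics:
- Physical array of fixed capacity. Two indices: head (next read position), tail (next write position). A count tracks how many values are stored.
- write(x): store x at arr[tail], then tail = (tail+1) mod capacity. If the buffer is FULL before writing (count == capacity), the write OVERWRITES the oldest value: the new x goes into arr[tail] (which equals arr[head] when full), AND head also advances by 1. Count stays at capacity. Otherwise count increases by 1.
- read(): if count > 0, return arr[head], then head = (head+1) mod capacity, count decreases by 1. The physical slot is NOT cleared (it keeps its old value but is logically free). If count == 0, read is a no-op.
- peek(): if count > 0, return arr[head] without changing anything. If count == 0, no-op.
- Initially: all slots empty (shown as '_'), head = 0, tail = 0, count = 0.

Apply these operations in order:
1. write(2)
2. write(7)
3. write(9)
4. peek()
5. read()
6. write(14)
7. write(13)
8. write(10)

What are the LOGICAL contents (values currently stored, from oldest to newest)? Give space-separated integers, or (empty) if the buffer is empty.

Answer: 9 14 13 10

Derivation:
After op 1 (write(2)): arr=[2 _ _ _] head=0 tail=1 count=1
After op 2 (write(7)): arr=[2 7 _ _] head=0 tail=2 count=2
After op 3 (write(9)): arr=[2 7 9 _] head=0 tail=3 count=3
After op 4 (peek()): arr=[2 7 9 _] head=0 tail=3 count=3
After op 5 (read()): arr=[2 7 9 _] head=1 tail=3 count=2
After op 6 (write(14)): arr=[2 7 9 14] head=1 tail=0 count=3
After op 7 (write(13)): arr=[13 7 9 14] head=1 tail=1 count=4
After op 8 (write(10)): arr=[13 10 9 14] head=2 tail=2 count=4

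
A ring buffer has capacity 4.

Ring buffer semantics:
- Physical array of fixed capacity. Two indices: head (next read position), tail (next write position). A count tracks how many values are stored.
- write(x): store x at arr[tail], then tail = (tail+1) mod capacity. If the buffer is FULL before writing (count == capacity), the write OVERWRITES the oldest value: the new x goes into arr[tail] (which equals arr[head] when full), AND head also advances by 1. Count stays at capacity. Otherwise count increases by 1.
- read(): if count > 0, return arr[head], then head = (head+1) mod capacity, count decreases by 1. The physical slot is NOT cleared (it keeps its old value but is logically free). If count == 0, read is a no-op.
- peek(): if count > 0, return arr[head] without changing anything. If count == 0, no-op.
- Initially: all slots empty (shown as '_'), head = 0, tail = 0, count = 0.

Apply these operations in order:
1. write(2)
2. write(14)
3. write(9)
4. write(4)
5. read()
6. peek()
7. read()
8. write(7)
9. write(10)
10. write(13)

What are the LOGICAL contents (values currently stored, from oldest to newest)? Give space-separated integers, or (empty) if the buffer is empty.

Answer: 4 7 10 13

Derivation:
After op 1 (write(2)): arr=[2 _ _ _] head=0 tail=1 count=1
After op 2 (write(14)): arr=[2 14 _ _] head=0 tail=2 count=2
After op 3 (write(9)): arr=[2 14 9 _] head=0 tail=3 count=3
After op 4 (write(4)): arr=[2 14 9 4] head=0 tail=0 count=4
After op 5 (read()): arr=[2 14 9 4] head=1 tail=0 count=3
After op 6 (peek()): arr=[2 14 9 4] head=1 tail=0 count=3
After op 7 (read()): arr=[2 14 9 4] head=2 tail=0 count=2
After op 8 (write(7)): arr=[7 14 9 4] head=2 tail=1 count=3
After op 9 (write(10)): arr=[7 10 9 4] head=2 tail=2 count=4
After op 10 (write(13)): arr=[7 10 13 4] head=3 tail=3 count=4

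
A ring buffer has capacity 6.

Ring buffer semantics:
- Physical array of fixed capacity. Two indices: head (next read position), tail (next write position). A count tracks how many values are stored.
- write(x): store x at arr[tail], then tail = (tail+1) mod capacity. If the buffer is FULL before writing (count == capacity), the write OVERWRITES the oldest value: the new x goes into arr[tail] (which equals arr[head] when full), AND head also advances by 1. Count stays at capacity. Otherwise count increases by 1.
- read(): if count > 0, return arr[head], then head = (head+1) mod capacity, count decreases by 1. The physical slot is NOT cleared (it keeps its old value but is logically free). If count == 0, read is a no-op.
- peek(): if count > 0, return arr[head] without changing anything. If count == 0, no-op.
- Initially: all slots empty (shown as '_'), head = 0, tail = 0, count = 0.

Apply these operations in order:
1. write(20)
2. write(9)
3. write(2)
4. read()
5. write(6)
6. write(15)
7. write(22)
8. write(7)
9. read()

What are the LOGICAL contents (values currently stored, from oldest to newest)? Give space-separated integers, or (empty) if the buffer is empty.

After op 1 (write(20)): arr=[20 _ _ _ _ _] head=0 tail=1 count=1
After op 2 (write(9)): arr=[20 9 _ _ _ _] head=0 tail=2 count=2
After op 3 (write(2)): arr=[20 9 2 _ _ _] head=0 tail=3 count=3
After op 4 (read()): arr=[20 9 2 _ _ _] head=1 tail=3 count=2
After op 5 (write(6)): arr=[20 9 2 6 _ _] head=1 tail=4 count=3
After op 6 (write(15)): arr=[20 9 2 6 15 _] head=1 tail=5 count=4
After op 7 (write(22)): arr=[20 9 2 6 15 22] head=1 tail=0 count=5
After op 8 (write(7)): arr=[7 9 2 6 15 22] head=1 tail=1 count=6
After op 9 (read()): arr=[7 9 2 6 15 22] head=2 tail=1 count=5

Answer: 2 6 15 22 7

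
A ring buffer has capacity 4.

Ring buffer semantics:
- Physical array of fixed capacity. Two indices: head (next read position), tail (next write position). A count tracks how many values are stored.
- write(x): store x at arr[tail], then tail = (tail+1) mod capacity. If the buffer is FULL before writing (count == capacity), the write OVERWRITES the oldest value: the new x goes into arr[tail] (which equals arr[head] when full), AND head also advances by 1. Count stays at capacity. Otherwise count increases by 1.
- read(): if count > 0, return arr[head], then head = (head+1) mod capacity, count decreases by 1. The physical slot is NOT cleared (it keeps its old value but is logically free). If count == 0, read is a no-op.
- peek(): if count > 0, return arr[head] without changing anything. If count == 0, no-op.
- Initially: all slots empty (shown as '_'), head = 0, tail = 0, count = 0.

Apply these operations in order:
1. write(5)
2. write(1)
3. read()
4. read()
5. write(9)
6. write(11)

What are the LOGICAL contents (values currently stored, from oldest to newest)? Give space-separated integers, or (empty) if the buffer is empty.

After op 1 (write(5)): arr=[5 _ _ _] head=0 tail=1 count=1
After op 2 (write(1)): arr=[5 1 _ _] head=0 tail=2 count=2
After op 3 (read()): arr=[5 1 _ _] head=1 tail=2 count=1
After op 4 (read()): arr=[5 1 _ _] head=2 tail=2 count=0
After op 5 (write(9)): arr=[5 1 9 _] head=2 tail=3 count=1
After op 6 (write(11)): arr=[5 1 9 11] head=2 tail=0 count=2

Answer: 9 11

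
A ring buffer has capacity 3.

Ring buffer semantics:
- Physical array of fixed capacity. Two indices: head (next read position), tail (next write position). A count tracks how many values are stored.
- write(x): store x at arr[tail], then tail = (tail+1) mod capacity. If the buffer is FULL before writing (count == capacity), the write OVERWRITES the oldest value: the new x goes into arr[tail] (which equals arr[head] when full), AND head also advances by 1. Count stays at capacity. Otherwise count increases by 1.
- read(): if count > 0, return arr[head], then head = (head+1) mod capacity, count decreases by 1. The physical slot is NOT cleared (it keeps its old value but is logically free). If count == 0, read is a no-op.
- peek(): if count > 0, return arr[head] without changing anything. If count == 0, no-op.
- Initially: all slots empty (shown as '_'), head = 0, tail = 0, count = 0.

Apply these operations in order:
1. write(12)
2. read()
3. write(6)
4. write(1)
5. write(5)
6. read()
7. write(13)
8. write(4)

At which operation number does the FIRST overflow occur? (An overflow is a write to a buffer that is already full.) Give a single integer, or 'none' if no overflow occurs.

Answer: 8

Derivation:
After op 1 (write(12)): arr=[12 _ _] head=0 tail=1 count=1
After op 2 (read()): arr=[12 _ _] head=1 tail=1 count=0
After op 3 (write(6)): arr=[12 6 _] head=1 tail=2 count=1
After op 4 (write(1)): arr=[12 6 1] head=1 tail=0 count=2
After op 5 (write(5)): arr=[5 6 1] head=1 tail=1 count=3
After op 6 (read()): arr=[5 6 1] head=2 tail=1 count=2
After op 7 (write(13)): arr=[5 13 1] head=2 tail=2 count=3
After op 8 (write(4)): arr=[5 13 4] head=0 tail=0 count=3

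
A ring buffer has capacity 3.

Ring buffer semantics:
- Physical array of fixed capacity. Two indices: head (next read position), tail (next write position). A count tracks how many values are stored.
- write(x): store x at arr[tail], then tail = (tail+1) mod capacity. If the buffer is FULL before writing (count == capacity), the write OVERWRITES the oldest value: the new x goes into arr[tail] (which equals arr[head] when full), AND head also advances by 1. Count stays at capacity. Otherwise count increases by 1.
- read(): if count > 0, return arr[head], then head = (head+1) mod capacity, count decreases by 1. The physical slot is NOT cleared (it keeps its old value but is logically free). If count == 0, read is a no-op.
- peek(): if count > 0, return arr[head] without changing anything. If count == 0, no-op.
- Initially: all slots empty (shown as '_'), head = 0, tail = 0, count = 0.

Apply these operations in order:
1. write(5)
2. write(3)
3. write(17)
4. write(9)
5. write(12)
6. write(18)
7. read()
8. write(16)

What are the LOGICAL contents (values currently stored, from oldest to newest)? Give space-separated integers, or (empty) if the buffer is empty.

Answer: 12 18 16

Derivation:
After op 1 (write(5)): arr=[5 _ _] head=0 tail=1 count=1
After op 2 (write(3)): arr=[5 3 _] head=0 tail=2 count=2
After op 3 (write(17)): arr=[5 3 17] head=0 tail=0 count=3
After op 4 (write(9)): arr=[9 3 17] head=1 tail=1 count=3
After op 5 (write(12)): arr=[9 12 17] head=2 tail=2 count=3
After op 6 (write(18)): arr=[9 12 18] head=0 tail=0 count=3
After op 7 (read()): arr=[9 12 18] head=1 tail=0 count=2
After op 8 (write(16)): arr=[16 12 18] head=1 tail=1 count=3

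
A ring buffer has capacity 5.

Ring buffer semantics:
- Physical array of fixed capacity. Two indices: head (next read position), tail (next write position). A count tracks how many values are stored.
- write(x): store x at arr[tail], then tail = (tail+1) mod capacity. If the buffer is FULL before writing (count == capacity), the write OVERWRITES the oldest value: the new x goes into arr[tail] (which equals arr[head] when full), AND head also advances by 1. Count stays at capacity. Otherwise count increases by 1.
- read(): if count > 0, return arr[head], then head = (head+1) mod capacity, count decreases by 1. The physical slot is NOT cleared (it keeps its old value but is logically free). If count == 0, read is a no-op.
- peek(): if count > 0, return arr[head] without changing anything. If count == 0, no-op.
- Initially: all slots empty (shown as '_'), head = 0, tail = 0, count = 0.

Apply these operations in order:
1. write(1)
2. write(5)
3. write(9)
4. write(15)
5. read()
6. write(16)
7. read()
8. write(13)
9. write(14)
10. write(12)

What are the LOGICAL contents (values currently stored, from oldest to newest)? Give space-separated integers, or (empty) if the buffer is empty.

Answer: 15 16 13 14 12

Derivation:
After op 1 (write(1)): arr=[1 _ _ _ _] head=0 tail=1 count=1
After op 2 (write(5)): arr=[1 5 _ _ _] head=0 tail=2 count=2
After op 3 (write(9)): arr=[1 5 9 _ _] head=0 tail=3 count=3
After op 4 (write(15)): arr=[1 5 9 15 _] head=0 tail=4 count=4
After op 5 (read()): arr=[1 5 9 15 _] head=1 tail=4 count=3
After op 6 (write(16)): arr=[1 5 9 15 16] head=1 tail=0 count=4
After op 7 (read()): arr=[1 5 9 15 16] head=2 tail=0 count=3
After op 8 (write(13)): arr=[13 5 9 15 16] head=2 tail=1 count=4
After op 9 (write(14)): arr=[13 14 9 15 16] head=2 tail=2 count=5
After op 10 (write(12)): arr=[13 14 12 15 16] head=3 tail=3 count=5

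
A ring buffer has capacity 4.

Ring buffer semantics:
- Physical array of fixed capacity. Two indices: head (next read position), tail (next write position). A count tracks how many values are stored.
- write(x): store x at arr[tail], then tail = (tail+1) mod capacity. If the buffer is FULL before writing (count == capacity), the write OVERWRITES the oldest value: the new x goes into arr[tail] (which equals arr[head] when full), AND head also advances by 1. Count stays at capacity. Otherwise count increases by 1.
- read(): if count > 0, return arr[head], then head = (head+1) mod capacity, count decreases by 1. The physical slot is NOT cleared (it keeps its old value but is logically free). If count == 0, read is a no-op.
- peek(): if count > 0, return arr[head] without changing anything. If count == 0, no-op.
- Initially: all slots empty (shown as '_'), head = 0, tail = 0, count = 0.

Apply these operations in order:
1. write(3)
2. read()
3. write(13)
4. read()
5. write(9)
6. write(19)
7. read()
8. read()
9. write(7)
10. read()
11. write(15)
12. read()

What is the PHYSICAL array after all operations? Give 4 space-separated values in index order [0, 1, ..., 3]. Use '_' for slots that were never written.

Answer: 7 15 9 19

Derivation:
After op 1 (write(3)): arr=[3 _ _ _] head=0 tail=1 count=1
After op 2 (read()): arr=[3 _ _ _] head=1 tail=1 count=0
After op 3 (write(13)): arr=[3 13 _ _] head=1 tail=2 count=1
After op 4 (read()): arr=[3 13 _ _] head=2 tail=2 count=0
After op 5 (write(9)): arr=[3 13 9 _] head=2 tail=3 count=1
After op 6 (write(19)): arr=[3 13 9 19] head=2 tail=0 count=2
After op 7 (read()): arr=[3 13 9 19] head=3 tail=0 count=1
After op 8 (read()): arr=[3 13 9 19] head=0 tail=0 count=0
After op 9 (write(7)): arr=[7 13 9 19] head=0 tail=1 count=1
After op 10 (read()): arr=[7 13 9 19] head=1 tail=1 count=0
After op 11 (write(15)): arr=[7 15 9 19] head=1 tail=2 count=1
After op 12 (read()): arr=[7 15 9 19] head=2 tail=2 count=0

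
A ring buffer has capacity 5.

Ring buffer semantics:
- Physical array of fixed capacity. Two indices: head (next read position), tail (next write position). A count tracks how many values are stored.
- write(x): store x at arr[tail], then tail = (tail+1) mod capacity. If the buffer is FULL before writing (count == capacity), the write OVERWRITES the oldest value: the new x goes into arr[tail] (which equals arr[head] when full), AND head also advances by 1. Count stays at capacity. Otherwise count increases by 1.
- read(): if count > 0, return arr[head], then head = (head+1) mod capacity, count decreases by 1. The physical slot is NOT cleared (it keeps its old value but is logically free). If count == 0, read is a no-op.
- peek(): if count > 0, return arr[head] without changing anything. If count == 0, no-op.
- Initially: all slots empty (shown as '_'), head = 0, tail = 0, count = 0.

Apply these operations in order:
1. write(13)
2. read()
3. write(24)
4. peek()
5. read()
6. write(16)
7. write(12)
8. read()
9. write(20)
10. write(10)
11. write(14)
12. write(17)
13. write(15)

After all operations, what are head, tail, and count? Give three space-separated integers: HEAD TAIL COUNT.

After op 1 (write(13)): arr=[13 _ _ _ _] head=0 tail=1 count=1
After op 2 (read()): arr=[13 _ _ _ _] head=1 tail=1 count=0
After op 3 (write(24)): arr=[13 24 _ _ _] head=1 tail=2 count=1
After op 4 (peek()): arr=[13 24 _ _ _] head=1 tail=2 count=1
After op 5 (read()): arr=[13 24 _ _ _] head=2 tail=2 count=0
After op 6 (write(16)): arr=[13 24 16 _ _] head=2 tail=3 count=1
After op 7 (write(12)): arr=[13 24 16 12 _] head=2 tail=4 count=2
After op 8 (read()): arr=[13 24 16 12 _] head=3 tail=4 count=1
After op 9 (write(20)): arr=[13 24 16 12 20] head=3 tail=0 count=2
After op 10 (write(10)): arr=[10 24 16 12 20] head=3 tail=1 count=3
After op 11 (write(14)): arr=[10 14 16 12 20] head=3 tail=2 count=4
After op 12 (write(17)): arr=[10 14 17 12 20] head=3 tail=3 count=5
After op 13 (write(15)): arr=[10 14 17 15 20] head=4 tail=4 count=5

Answer: 4 4 5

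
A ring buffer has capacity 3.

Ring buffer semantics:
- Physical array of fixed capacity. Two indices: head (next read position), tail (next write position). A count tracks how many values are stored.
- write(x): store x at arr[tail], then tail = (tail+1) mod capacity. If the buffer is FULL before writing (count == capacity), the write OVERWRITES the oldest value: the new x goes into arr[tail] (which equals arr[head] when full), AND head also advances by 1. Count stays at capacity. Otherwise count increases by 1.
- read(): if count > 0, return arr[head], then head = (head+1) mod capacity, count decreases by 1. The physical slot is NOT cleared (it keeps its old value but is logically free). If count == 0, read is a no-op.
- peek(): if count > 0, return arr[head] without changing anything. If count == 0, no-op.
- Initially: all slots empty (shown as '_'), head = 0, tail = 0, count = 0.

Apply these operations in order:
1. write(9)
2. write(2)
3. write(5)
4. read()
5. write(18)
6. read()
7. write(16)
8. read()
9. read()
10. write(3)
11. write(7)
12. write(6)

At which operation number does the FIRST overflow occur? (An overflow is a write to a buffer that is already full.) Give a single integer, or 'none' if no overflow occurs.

After op 1 (write(9)): arr=[9 _ _] head=0 tail=1 count=1
After op 2 (write(2)): arr=[9 2 _] head=0 tail=2 count=2
After op 3 (write(5)): arr=[9 2 5] head=0 tail=0 count=3
After op 4 (read()): arr=[9 2 5] head=1 tail=0 count=2
After op 5 (write(18)): arr=[18 2 5] head=1 tail=1 count=3
After op 6 (read()): arr=[18 2 5] head=2 tail=1 count=2
After op 7 (write(16)): arr=[18 16 5] head=2 tail=2 count=3
After op 8 (read()): arr=[18 16 5] head=0 tail=2 count=2
After op 9 (read()): arr=[18 16 5] head=1 tail=2 count=1
After op 10 (write(3)): arr=[18 16 3] head=1 tail=0 count=2
After op 11 (write(7)): arr=[7 16 3] head=1 tail=1 count=3
After op 12 (write(6)): arr=[7 6 3] head=2 tail=2 count=3

Answer: 12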